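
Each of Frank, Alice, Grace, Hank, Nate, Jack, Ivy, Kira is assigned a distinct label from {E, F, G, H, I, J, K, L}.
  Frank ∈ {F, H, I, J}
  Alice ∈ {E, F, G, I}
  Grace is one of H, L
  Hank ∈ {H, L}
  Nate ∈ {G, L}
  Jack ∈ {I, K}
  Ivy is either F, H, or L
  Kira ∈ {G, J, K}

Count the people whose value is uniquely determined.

3

Among the 8 variables, E fits only Alice (and all 8 values in {E, F, G, H, I, J, K, L} must be used), so Alice = E.
The 2 variables Grace and Hank are confined to {H, L}, which locks those values in; drop them from Frank, Nate, Ivy.
Nate must be G (only option left). Eliminate G elsewhere: Kira.
That leaves Ivy = F. Eliminate F elsewhere: Frank.
Determined: Alice=E, Nate=G, Ivy=F. The other people each still have more than one consistent value. That makes 3.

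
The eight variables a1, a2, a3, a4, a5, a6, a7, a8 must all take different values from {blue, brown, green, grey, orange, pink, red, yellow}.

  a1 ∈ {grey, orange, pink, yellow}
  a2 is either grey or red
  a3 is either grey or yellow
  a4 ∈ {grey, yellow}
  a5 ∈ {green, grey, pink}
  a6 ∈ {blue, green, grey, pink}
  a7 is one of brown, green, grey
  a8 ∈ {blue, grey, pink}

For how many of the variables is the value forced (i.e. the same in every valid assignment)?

The 8 variables together cover exactly {blue, brown, green, grey, orange, pink, red, yellow} — 8 values for 8 variables — and brown appears only in a7's list, so a7 = brown.
The 7 still-open variables together cover exactly {blue, green, grey, orange, pink, red, yellow} — 7 values for 7 variables — and orange appears only in a1's list, so a1 = orange.
The 6 still-open variables draw from only 6 values {blue, green, grey, pink, red, yellow}, so each is used; only a2 can be red, hence a2 = red.
a3 and a4 between them cover only {grey, yellow} — a naked pair. Remove those values from a5, a6, a8.
Determined: a1=orange, a2=red, a7=brown. The other variables each still have more than one consistent value. That makes 3.

3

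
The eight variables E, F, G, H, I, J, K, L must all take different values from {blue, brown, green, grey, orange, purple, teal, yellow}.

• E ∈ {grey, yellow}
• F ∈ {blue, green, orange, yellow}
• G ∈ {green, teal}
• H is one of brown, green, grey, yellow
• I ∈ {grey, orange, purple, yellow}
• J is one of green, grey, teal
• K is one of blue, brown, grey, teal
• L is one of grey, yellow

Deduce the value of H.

The 8 variables draw from only 8 values {blue, brown, green, grey, orange, purple, teal, yellow}, so each is used; only I can be purple, hence I = purple.
The 7 still-open variables draw from only 7 values {blue, brown, green, grey, orange, teal, yellow}, so each is used; only F can be orange, hence F = orange.
The 6 still-open variables draw from only 6 values {blue, brown, green, grey, teal, yellow}, so each is used; only K can be blue, hence K = blue.
The 5 still-open variables draw from only 5 values {brown, green, grey, teal, yellow}, so each is used; only H can be brown, hence H = brown.

brown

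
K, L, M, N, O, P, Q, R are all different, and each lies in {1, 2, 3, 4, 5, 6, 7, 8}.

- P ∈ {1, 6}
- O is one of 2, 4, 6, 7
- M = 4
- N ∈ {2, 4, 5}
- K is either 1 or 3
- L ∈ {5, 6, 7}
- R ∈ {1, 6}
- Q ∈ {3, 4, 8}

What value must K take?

3

M must be 4 (only option left). Strike 4 from N, O, Q.
Among the 7 still-open variables, 8 fits only Q (and all 7 values in {1, 2, 3, 5, 6, 7, 8} must be used), so Q = 8.
The 6 still-open variables together cover exactly {1, 2, 3, 5, 6, 7} — 6 values for 6 variables — and 3 appears only in K's list, so K = 3.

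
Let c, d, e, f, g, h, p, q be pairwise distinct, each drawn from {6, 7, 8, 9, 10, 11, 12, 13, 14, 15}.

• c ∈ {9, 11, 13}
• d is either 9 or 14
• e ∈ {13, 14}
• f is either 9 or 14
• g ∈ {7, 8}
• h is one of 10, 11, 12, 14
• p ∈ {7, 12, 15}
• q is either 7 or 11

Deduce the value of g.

8

d and f share exactly the 2 values {9, 14}; by pigeonhole those values go to them, so strike 9, 14 from c, e, h.
That leaves e = 13. Strike 13 from c.
c's domain is down to {11}, so c = 11. Remove 11 from h, q.
q must be 7 (only option left). Remove 7 from g, p.
So g = 8.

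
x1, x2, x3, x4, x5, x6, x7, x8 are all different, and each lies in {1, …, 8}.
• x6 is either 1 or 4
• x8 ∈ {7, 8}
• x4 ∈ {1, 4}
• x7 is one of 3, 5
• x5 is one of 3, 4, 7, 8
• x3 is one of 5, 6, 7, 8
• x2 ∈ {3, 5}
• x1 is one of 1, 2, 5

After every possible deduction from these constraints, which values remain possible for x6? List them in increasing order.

The 8 variables together cover exactly {1, 2, 3, 4, 5, 6, 7, 8} — 8 values for 8 variables — and 2 appears only in x1's list, so x1 = 2.
The 7 still-open variables together cover exactly {1, 3, 4, 5, 6, 7, 8} — 7 values for 7 variables — and 6 appears only in x3's list, so x3 = 6.
The 2 variables x2 and x7 are confined to {3, 5}, which locks those values in; drop them from x5.
x4 and x6 between them cover only {1, 4} — a naked pair. Remove those values from x5.
No further eliminations apply; x6 can still be any of 1, 4.

1, 4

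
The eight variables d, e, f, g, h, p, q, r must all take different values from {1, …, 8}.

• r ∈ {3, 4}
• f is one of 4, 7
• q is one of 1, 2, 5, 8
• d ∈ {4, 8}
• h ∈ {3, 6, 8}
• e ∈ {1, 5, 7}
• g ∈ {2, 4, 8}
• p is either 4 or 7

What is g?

Among the 8 variables, 6 fits only h (and all 8 values in {1, 2, 3, 4, 5, 6, 7, 8} must be used), so h = 6.
The 7 still-open variables draw from only 7 values {1, 2, 3, 4, 5, 7, 8}, so each is used; only r can be 3, hence r = 3.
f and p share exactly the 2 values {4, 7}; by pigeonhole those values go to them, so strike 4, 7 from d, e, g.
That leaves d = 8. Eliminate 8 elsewhere: g, q.
So g = 2.

2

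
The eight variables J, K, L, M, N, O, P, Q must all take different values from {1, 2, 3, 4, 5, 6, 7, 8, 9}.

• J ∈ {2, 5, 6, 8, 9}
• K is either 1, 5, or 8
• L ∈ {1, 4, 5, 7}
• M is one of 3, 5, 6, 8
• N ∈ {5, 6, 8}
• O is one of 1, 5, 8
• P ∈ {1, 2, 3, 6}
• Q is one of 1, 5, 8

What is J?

9

K, O, Q share exactly the 3 values {1, 5, 8}; by pigeonhole those values go to them, so strike 1, 5, 8 from J, L, M, N, P.
That leaves N = 6. So J, M, P can't be 6.
M's domain is down to {3}, so M = 3. Eliminate 3 elsewhere: P.
P has just one choice, so P = 2. So J can't be 2.
So J = 9.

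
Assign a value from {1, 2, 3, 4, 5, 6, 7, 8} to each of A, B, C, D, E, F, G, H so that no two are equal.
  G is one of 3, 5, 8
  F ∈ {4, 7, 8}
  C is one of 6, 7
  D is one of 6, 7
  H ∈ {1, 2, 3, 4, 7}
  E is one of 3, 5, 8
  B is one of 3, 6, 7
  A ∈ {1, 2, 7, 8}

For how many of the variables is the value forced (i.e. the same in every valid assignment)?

C and D between them cover only {6, 7} — a naked pair. Remove those values from A, B, F, H.
B has just one choice, so B = 3. Remove 3 from E, G, H.
The 2 variables E and G are confined to {5, 8}, which locks those values in; drop them from A, F.
F's domain is down to {4}, so F = 4. Strike 4 from H.
Determined: B=3, F=4. The other variables each still have more than one consistent value. That makes 2.

2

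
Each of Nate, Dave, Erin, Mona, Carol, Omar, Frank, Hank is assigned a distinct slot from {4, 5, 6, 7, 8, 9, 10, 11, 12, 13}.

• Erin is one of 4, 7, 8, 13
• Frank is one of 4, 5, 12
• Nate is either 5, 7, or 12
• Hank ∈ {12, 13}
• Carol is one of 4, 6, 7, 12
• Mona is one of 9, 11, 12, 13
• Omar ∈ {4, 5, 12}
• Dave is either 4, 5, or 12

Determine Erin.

8

Dave, Omar, Frank share exactly the 3 values {4, 5, 12}; by pigeonhole those values go to them, so strike 4, 5, 12 from Nate, Erin, Mona, Carol, Hank.
Nate's domain is down to {7}, so Nate = 7. Strike 7 from Erin, Carol.
Carol's domain is down to {6}, so Carol = 6.
Hank must be 13 (only option left). Remove 13 from Erin, Mona.
So Erin = 8.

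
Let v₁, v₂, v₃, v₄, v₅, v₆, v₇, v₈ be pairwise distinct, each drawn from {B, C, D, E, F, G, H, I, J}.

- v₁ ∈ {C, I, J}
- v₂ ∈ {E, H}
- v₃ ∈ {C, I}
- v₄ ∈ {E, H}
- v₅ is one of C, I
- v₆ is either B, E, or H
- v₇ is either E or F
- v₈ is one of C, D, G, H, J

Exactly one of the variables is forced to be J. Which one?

v₂ and v₄ between them cover only {E, H} — a naked pair. Remove those values from v₆, v₇, v₈.
v₆ must be B (only option left).
That leaves v₇ = F.
v₃ and v₅ share exactly the 2 values {C, I}; by pigeonhole those values go to them, so strike C, I from v₁, v₈.
So J goes to v₁.

v₁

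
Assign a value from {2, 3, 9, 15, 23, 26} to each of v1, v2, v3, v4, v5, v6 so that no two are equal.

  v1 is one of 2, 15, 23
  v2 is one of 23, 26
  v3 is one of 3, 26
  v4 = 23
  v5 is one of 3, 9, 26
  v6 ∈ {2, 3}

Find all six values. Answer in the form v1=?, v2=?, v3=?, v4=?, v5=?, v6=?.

v4's domain is down to {23}, so v4 = 23. So v1, v2 can't be 23.
v2 must be 26 (only option left). Strike 26 from v3, v5.
That leaves v3 = 3. Strike 3 from v5, v6.
v5's domain is down to {9}, so v5 = 9.
That leaves v6 = 2. Eliminate 2 elsewhere: v1.
v1 must be 15 (only option left).

v1=15, v2=26, v3=3, v4=23, v5=9, v6=2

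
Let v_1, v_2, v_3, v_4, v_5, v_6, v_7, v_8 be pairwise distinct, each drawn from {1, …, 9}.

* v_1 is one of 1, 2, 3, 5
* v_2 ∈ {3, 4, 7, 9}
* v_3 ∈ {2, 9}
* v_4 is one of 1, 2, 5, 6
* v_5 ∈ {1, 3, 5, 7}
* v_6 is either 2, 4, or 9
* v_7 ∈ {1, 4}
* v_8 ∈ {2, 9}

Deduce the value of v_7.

The 8 variables together cover exactly {1, 2, 3, 4, 5, 6, 7, 9} — 8 values for 8 variables — and 6 appears only in v_4's list, so v_4 = 6.
v_3 and v_8 share exactly the 2 values {2, 9}; by pigeonhole those values go to them, so strike 2, 9 from v_1, v_2, v_6.
v_6's domain is down to {4}, so v_6 = 4. Remove 4 from v_2, v_7.
So v_7 = 1.

1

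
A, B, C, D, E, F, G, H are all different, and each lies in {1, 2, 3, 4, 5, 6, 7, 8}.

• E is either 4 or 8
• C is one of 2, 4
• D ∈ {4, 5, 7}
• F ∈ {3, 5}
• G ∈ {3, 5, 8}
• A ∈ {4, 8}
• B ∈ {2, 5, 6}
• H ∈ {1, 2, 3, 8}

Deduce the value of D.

7

Among the 8 variables, 1 fits only H (and all 8 values in {1, 2, 3, 4, 5, 6, 7, 8} must be used), so H = 1.
The 7 still-open variables together cover exactly {2, 3, 4, 5, 6, 7, 8} — 7 values for 7 variables — and 6 appears only in B's list, so B = 6.
The 6 still-open variables together cover exactly {2, 3, 4, 5, 7, 8} — 6 values for 6 variables — and 2 appears only in C's list, so C = 2.
The 5 still-open variables draw from only 5 values {3, 4, 5, 7, 8}, so each is used; only D can be 7, hence D = 7.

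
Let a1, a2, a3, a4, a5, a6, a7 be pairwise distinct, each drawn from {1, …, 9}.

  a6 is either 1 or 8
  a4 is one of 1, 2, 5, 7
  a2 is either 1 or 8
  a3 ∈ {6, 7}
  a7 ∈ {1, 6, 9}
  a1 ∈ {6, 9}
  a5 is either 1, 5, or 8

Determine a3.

Among the 7 variables, 2 fits only a4 (and all 7 values in {1, 2, 5, 6, 7, 8, 9} must be used), so a4 = 2.
The 6 still-open variables draw from only 6 values {1, 5, 6, 7, 8, 9}, so each is used; only a5 can be 5, hence a5 = 5.
The 5 still-open variables together cover exactly {1, 6, 7, 8, 9} — 5 values for 5 variables — and 7 appears only in a3's list, so a3 = 7.

7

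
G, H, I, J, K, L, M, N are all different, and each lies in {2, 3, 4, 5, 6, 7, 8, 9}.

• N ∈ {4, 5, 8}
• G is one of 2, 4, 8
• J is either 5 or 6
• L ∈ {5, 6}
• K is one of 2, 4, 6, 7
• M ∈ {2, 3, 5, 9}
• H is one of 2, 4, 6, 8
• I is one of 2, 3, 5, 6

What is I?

Among the 8 variables, 7 fits only K (and all 8 values in {2, 3, 4, 5, 6, 7, 8, 9} must be used), so K = 7.
The 7 still-open variables together cover exactly {2, 3, 4, 5, 6, 8, 9} — 7 values for 7 variables — and 9 appears only in M's list, so M = 9.
The 6 still-open variables together cover exactly {2, 3, 4, 5, 6, 8} — 6 values for 6 variables — and 3 appears only in I's list, so I = 3.

3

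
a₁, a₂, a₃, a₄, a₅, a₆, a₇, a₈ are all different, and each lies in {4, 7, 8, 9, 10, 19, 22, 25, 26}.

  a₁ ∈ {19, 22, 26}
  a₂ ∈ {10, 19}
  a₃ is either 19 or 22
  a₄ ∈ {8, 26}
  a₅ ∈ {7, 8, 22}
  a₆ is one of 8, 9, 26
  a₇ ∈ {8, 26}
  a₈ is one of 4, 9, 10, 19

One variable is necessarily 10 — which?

a₂

Among the 8 variables, 4 fits only a₈ (and all 8 values in {4, 7, 8, 9, 10, 19, 22, 26} must be used), so a₈ = 4.
The 7 still-open variables draw from only 7 values {7, 8, 9, 10, 19, 22, 26}, so each is used; only a₅ can be 7, hence a₅ = 7.
The 6 still-open variables together cover exactly {8, 9, 10, 19, 22, 26} — 6 values for 6 variables — and 9 appears only in a₆'s list, so a₆ = 9.
The 5 still-open variables draw from only 5 values {8, 10, 19, 22, 26}, so each is used; only a₂ can be 10, hence a₂ = 10.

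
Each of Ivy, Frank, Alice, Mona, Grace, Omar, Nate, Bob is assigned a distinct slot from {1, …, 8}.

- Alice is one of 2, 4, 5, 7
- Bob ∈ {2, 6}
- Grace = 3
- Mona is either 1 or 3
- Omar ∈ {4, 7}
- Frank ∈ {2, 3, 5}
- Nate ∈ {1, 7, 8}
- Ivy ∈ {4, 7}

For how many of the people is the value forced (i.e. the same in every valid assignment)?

Grace must be 3 (only option left). So Frank, Mona can't be 3.
Mona has just one choice, so Mona = 1. So Nate can't be 1.
The 6 still-open variables draw from only 6 values {2, 4, 5, 6, 7, 8}, so each is used; only Bob can be 6, hence Bob = 6.
Among the 5 still-open variables, 8 fits only Nate (and all 5 values in {2, 4, 5, 7, 8} must be used), so Nate = 8.
Ivy and Omar between them cover only {4, 7} — a naked pair. Remove those values from Alice.
Determined: Mona=1, Grace=3, Nate=8, Bob=6. The other people each still have more than one consistent value. That makes 4.

4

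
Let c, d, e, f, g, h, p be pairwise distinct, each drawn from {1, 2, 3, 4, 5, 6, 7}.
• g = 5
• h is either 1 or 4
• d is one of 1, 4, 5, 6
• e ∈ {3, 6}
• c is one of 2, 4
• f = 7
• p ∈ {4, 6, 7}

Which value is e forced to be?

3

f must be 7 (only option left). Eliminate 7 elsewhere: p.
g has just one choice, so g = 5. Remove 5 from d.
The 5 still-open variables together cover exactly {1, 2, 3, 4, 6} — 5 values for 5 variables — and 2 appears only in c's list, so c = 2.
Among the 4 still-open variables, 3 fits only e (and all 4 values in {1, 3, 4, 6} must be used), so e = 3.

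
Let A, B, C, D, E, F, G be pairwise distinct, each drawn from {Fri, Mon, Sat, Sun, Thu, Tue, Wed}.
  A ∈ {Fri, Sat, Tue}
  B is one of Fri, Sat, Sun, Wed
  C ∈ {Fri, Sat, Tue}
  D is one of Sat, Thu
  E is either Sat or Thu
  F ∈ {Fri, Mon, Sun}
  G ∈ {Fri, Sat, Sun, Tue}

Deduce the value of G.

The 7 variables draw from only 7 values {Fri, Mon, Sat, Sun, Thu, Tue, Wed}, so each is used; only F can be Mon, hence F = Mon.
The 6 still-open variables together cover exactly {Fri, Sat, Sun, Thu, Tue, Wed} — 6 values for 6 variables — and Wed appears only in B's list, so B = Wed.
The 5 still-open variables draw from only 5 values {Fri, Sat, Sun, Thu, Tue}, so each is used; only G can be Sun, hence G = Sun.

Sun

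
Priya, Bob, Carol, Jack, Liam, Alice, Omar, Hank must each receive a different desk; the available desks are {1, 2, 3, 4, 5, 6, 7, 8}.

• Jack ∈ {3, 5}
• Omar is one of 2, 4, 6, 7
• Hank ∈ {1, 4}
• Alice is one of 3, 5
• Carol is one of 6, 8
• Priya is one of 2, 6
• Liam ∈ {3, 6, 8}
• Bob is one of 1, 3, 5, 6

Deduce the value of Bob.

The 8 variables together cover exactly {1, 2, 3, 4, 5, 6, 7, 8} — 8 values for 8 variables — and 7 appears only in Omar's list, so Omar = 7.
Among the 7 still-open variables, 2 fits only Priya (and all 7 values in {1, 2, 3, 4, 5, 6, 8} must be used), so Priya = 2.
The 6 still-open variables together cover exactly {1, 3, 4, 5, 6, 8} — 6 values for 6 variables — and 4 appears only in Hank's list, so Hank = 4.
The 5 still-open variables draw from only 5 values {1, 3, 5, 6, 8}, so each is used; only Bob can be 1, hence Bob = 1.

1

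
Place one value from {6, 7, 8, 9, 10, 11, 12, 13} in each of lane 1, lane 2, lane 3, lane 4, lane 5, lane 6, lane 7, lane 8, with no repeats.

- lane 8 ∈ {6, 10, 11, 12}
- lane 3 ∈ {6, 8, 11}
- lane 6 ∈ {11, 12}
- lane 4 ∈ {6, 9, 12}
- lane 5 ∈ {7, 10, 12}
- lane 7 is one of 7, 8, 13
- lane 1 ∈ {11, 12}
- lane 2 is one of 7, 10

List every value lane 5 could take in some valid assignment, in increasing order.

7, 10

Among the 8 variables, 9 fits only lane 4 (and all 8 values in {6, 7, 8, 9, 10, 11, 12, 13} must be used), so lane 4 = 9.
Among the 7 still-open variables, 13 fits only lane 7 (and all 7 values in {6, 7, 8, 10, 11, 12, 13} must be used), so lane 7 = 13.
Among the 6 still-open variables, 8 fits only lane 3 (and all 6 values in {6, 7, 8, 10, 11, 12} must be used), so lane 3 = 8.
The 5 still-open variables together cover exactly {6, 7, 10, 11, 12} — 5 values for 5 variables — and 6 appears only in lane 8's list, so lane 8 = 6.
lane 1 and lane 6 between them cover only {11, 12} — a naked pair. Remove those values from lane 5.
No further eliminations apply; lane 5 can still be any of 7, 10.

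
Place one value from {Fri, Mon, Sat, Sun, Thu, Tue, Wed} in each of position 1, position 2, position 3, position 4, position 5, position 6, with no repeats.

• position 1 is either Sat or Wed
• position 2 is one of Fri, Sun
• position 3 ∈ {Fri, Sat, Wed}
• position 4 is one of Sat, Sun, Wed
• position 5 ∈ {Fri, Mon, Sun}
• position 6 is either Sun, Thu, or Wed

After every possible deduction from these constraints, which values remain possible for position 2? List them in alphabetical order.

Fri, Sun

The 6 variables draw from only 6 values {Fri, Mon, Sat, Sun, Thu, Wed}, so each is used; only position 5 can be Mon, hence position 5 = Mon.
Among the 5 still-open variables, Thu fits only position 6 (and all 5 values in {Fri, Sat, Sun, Thu, Wed} must be used), so position 6 = Thu.
No further eliminations apply; position 2 can still be any of Fri, Sun.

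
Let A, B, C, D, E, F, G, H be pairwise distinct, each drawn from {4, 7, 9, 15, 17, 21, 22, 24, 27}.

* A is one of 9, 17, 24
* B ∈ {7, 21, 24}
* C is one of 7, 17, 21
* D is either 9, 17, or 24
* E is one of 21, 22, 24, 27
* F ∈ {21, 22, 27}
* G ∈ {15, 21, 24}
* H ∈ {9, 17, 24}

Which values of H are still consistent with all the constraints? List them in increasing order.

9, 17, 24

Among the 8 variables, 15 fits only G (and all 8 values in {7, 9, 15, 17, 21, 22, 24, 27} must be used), so G = 15.
A, D, H share exactly the 3 values {9, 17, 24}; by pigeonhole those values go to them, so strike 9, 17, 24 from B, C, E.
The 2 variables B and C are confined to {7, 21}, which locks those values in; drop them from E, F.
No further eliminations apply; H can still be any of 9, 17, 24.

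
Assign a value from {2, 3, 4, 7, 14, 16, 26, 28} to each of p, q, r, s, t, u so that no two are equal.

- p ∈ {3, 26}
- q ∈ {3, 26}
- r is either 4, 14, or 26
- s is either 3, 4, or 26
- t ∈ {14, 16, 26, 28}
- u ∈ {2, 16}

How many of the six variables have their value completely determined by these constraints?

p and q between them cover only {3, 26} — a naked pair. Remove those values from r, s, t.
s has just one choice, so s = 4. So r can't be 4.
r's domain is down to {14}, so r = 14. Eliminate 14 elsewhere: t.
Determined: r=14, s=4. The other variables each still have more than one consistent value. That makes 2.

2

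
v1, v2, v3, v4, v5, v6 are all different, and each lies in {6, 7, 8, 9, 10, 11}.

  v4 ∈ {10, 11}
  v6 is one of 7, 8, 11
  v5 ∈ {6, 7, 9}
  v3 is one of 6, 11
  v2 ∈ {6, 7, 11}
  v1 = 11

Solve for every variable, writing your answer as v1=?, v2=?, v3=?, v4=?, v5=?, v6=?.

v1=11, v2=7, v3=6, v4=10, v5=9, v6=8

v1 has just one choice, so v1 = 11. Remove 11 from v2, v3, v4, v6.
v3 must be 6 (only option left). Remove 6 from v2, v5.
v4 has just one choice, so v4 = 10.
v2 must be 7 (only option left). Strike 7 from v5, v6.
That leaves v5 = 9.
v6 has just one choice, so v6 = 8.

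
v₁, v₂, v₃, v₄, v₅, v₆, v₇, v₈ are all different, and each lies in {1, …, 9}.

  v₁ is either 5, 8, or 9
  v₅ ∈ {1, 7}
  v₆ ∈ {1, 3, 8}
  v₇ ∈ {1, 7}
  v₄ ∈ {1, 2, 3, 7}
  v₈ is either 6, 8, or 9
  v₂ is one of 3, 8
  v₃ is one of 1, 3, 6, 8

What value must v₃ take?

6

The 8 variables draw from only 8 values {1, 2, 3, 5, 6, 7, 8, 9}, so each is used; only v₄ can be 2, hence v₄ = 2.
Among the 7 still-open variables, 5 fits only v₁ (and all 7 values in {1, 3, 5, 6, 7, 8, 9} must be used), so v₁ = 5.
The 6 still-open variables together cover exactly {1, 3, 6, 7, 8, 9} — 6 values for 6 variables — and 9 appears only in v₈'s list, so v₈ = 9.
The 5 still-open variables together cover exactly {1, 3, 6, 7, 8} — 5 values for 5 variables — and 6 appears only in v₃'s list, so v₃ = 6.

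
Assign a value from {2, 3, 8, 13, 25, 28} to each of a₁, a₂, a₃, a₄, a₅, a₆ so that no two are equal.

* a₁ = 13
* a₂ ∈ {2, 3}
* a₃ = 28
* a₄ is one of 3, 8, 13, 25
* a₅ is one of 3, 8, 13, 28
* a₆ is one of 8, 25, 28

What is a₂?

2

a₁ has just one choice, so a₁ = 13. Remove 13 from a₄, a₅.
a₃ must be 28 (only option left). Remove 28 from a₅, a₆.
The 4 still-open variables draw from only 4 values {2, 3, 8, 25}, so each is used; only a₂ can be 2, hence a₂ = 2.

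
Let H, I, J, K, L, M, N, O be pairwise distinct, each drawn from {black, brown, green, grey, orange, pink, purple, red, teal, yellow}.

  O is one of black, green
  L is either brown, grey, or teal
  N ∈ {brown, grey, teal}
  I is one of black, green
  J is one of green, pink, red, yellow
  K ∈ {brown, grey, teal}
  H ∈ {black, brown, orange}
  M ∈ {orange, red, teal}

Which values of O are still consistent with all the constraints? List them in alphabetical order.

The 2 variables I and O are confined to {black, green}, which locks those values in; drop them from H, J.
The 3 variables K, L, N are confined to {brown, grey, teal}, which locks those values in; drop them from H, M.
H must be orange (only option left). So M can't be orange.
M must be red (only option left). Strike red from J.
No further eliminations apply; O can still be any of black, green.

black, green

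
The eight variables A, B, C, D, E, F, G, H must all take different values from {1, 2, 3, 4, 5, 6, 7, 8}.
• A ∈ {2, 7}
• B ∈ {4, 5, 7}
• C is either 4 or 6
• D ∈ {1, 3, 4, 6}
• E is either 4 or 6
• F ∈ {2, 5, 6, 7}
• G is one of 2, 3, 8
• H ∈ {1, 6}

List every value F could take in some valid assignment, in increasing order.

2, 5, 7

The 8 variables draw from only 8 values {1, 2, 3, 4, 5, 6, 7, 8}, so each is used; only G can be 8, hence G = 8.
The 7 still-open variables together cover exactly {1, 2, 3, 4, 5, 6, 7} — 7 values for 7 variables — and 3 appears only in D's list, so D = 3.
Among the 6 still-open variables, 1 fits only H (and all 6 values in {1, 2, 4, 5, 6, 7} must be used), so H = 1.
C and E share exactly the 2 values {4, 6}; by pigeonhole those values go to them, so strike 4, 6 from B, F.
No further eliminations apply; F can still be any of 2, 5, 7.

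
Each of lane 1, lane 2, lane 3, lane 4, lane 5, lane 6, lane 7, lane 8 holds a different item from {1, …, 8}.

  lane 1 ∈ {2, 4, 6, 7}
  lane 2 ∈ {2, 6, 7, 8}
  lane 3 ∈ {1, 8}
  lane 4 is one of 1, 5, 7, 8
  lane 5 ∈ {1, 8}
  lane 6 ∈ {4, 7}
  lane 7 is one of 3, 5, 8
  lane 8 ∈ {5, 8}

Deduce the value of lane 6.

4

The 8 variables together cover exactly {1, 2, 3, 4, 5, 6, 7, 8} — 8 values for 8 variables — and 3 appears only in lane 7's list, so lane 7 = 3.
lane 3 and lane 5 share exactly the 2 values {1, 8}; by pigeonhole those values go to them, so strike 1, 8 from lane 2, lane 4, lane 8.
lane 8 must be 5 (only option left). Remove 5 from lane 4.
lane 4 must be 7 (only option left). Eliminate 7 elsewhere: lane 1, lane 2, lane 6.
So lane 6 = 4.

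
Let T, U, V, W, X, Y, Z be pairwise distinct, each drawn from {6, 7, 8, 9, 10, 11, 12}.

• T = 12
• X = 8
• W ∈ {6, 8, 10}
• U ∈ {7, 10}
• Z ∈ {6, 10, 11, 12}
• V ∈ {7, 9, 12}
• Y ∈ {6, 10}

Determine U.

7

T has just one choice, so T = 12. Strike 12 from V, Z.
X has just one choice, so X = 8. Eliminate 8 elsewhere: W.
The 5 still-open variables draw from only 5 values {6, 7, 9, 10, 11}, so each is used; only V can be 9, hence V = 9.
The 4 still-open variables together cover exactly {6, 7, 10, 11} — 4 values for 4 variables — and 7 appears only in U's list, so U = 7.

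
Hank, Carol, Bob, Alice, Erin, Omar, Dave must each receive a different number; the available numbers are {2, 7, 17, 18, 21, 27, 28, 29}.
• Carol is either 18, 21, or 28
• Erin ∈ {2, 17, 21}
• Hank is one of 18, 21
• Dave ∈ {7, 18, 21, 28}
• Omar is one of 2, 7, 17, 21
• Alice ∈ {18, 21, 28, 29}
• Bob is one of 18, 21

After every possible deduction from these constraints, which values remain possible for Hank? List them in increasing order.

18, 21

The 7 variables together cover exactly {2, 7, 17, 18, 21, 28, 29} — 7 values for 7 variables — and 29 appears only in Alice's list, so Alice = 29.
Hank and Bob share exactly the 2 values {18, 21}; by pigeonhole those values go to them, so strike 18, 21 from Carol, Erin, Omar, Dave.
Carol's domain is down to {28}, so Carol = 28. Remove 28 from Dave.
That leaves Dave = 7. So Omar can't be 7.
No further eliminations apply; Hank can still be any of 18, 21.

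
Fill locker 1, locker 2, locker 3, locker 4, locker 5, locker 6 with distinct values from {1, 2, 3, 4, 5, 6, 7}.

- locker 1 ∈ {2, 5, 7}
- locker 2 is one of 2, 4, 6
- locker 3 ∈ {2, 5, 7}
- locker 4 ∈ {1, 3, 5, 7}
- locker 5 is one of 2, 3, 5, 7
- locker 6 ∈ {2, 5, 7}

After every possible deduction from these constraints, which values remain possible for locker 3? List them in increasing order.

2, 5, 7

locker 1, locker 3, locker 6 between them cover only {2, 5, 7} — a naked triple. Remove those values from locker 2, locker 4, locker 5.
locker 5's domain is down to {3}, so locker 5 = 3. Strike 3 from locker 4.
locker 4 has just one choice, so locker 4 = 1.
No further eliminations apply; locker 3 can still be any of 2, 5, 7.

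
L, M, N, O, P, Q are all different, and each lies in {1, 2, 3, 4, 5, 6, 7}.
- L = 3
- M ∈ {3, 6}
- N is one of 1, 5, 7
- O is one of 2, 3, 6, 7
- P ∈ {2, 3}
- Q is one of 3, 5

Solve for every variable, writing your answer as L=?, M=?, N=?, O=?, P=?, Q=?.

L must be 3 (only option left). Strike 3 from M, O, P, Q.
M must be 6 (only option left). Strike 6 from O.
P must be 2 (only option left). So O can't be 2.
Q must be 5 (only option left). So N can't be 5.
O's domain is down to {7}, so O = 7. Remove 7 from N.
That leaves N = 1.

L=3, M=6, N=1, O=7, P=2, Q=5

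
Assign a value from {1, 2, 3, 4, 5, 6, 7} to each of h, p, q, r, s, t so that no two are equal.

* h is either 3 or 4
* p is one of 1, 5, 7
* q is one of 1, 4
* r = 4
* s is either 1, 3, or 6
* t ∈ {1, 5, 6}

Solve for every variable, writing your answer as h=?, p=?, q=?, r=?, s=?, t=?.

r's domain is down to {4}, so r = 4. Eliminate 4 elsewhere: h, q.
h's domain is down to {3}, so h = 3. Remove 3 from s.
q has just one choice, so q = 1. Remove 1 from p, s, t.
s has just one choice, so s = 6. Strike 6 from t.
That leaves t = 5. Eliminate 5 elsewhere: p.
p has just one choice, so p = 7.

h=3, p=7, q=1, r=4, s=6, t=5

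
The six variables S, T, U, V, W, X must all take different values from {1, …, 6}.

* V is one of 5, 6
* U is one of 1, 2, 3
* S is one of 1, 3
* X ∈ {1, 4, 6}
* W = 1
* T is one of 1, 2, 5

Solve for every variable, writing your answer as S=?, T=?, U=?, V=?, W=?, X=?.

W must be 1 (only option left). Strike 1 from S, T, U, X.
S must be 3 (only option left). Remove 3 from U.
That leaves U = 2. Strike 2 from T.
T's domain is down to {5}, so T = 5. So V can't be 5.
V must be 6 (only option left). Eliminate 6 elsewhere: X.
X's domain is down to {4}, so X = 4.

S=3, T=5, U=2, V=6, W=1, X=4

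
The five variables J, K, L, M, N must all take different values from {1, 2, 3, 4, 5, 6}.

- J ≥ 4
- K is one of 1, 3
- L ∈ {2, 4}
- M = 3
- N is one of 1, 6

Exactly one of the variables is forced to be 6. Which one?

N

M's domain is down to {3}, so M = 3. Strike 3 from K.
K must be 1 (only option left). Eliminate 1 elsewhere: N.
So 6 goes to N.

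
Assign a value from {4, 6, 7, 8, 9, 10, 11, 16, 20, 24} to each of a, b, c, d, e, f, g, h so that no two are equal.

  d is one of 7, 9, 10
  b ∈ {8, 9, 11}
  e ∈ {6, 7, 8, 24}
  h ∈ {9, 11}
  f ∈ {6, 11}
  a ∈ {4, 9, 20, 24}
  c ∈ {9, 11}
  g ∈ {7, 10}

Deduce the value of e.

24

c and h between them cover only {9, 11} — a naked pair. Remove those values from a, b, d, f.
b's domain is down to {8}, so b = 8. So e can't be 8.
That leaves f = 6. Remove 6 from e.
d and g between them cover only {7, 10} — a naked pair. Remove those values from e.
So e = 24.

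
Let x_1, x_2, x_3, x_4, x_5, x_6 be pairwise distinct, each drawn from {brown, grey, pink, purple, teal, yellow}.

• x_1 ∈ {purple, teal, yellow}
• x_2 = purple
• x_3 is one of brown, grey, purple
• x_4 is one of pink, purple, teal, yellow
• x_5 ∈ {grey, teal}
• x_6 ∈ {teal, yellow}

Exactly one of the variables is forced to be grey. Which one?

x_2 must be purple (only option left). Remove purple from x_1, x_3, x_4.
The 5 still-open variables draw from only 5 values {brown, grey, pink, teal, yellow}, so each is used; only x_3 can be brown, hence x_3 = brown.
Among the 4 still-open variables, grey fits only x_5 (and all 4 values in {grey, pink, teal, yellow} must be used), so x_5 = grey.

x_5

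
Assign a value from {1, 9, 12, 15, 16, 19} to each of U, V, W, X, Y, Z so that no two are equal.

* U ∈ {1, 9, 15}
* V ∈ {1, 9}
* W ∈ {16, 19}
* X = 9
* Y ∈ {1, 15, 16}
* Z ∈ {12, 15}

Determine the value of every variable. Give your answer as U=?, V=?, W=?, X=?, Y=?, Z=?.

X has just one choice, so X = 9. So U, V can't be 9.
V's domain is down to {1}, so V = 1. Remove 1 from U, Y.
U's domain is down to {15}, so U = 15. So Y, Z can't be 15.
Y has just one choice, so Y = 16. Strike 16 from W.
That leaves Z = 12.
W must be 19 (only option left).

U=15, V=1, W=19, X=9, Y=16, Z=12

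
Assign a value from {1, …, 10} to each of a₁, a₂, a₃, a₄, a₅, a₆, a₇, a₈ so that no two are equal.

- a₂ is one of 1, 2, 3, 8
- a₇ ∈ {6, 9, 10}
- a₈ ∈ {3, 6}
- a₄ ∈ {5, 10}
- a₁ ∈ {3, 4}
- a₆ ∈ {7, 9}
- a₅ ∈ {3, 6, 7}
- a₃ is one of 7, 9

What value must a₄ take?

5

a₃ and a₆ between them cover only {7, 9} — a naked pair. Remove those values from a₅, a₇.
a₅ and a₈ share exactly the 2 values {3, 6}; by pigeonhole those values go to them, so strike 3, 6 from a₁, a₂, a₇.
That leaves a₁ = 4.
That leaves a₇ = 10. Eliminate 10 elsewhere: a₄.
So a₄ = 5.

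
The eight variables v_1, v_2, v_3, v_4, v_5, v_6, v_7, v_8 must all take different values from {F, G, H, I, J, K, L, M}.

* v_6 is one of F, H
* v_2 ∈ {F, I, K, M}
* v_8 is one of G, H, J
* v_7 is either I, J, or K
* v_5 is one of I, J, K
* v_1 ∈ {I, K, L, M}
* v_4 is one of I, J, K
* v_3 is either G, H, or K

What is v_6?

F

Among the 8 variables, L fits only v_1 (and all 8 values in {F, G, H, I, J, K, L, M} must be used), so v_1 = L.
The 7 still-open variables draw from only 7 values {F, G, H, I, J, K, M}, so each is used; only v_2 can be M, hence v_2 = M.
The 6 still-open variables together cover exactly {F, G, H, I, J, K} — 6 values for 6 variables — and F appears only in v_6's list, so v_6 = F.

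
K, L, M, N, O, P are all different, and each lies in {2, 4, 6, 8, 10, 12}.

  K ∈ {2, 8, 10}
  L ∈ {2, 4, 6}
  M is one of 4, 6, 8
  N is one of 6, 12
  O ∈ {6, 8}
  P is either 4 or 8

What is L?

Among the 6 variables, 10 fits only K (and all 6 values in {2, 4, 6, 8, 10, 12} must be used), so K = 10.
Among the 5 still-open variables, 2 fits only L (and all 5 values in {2, 4, 6, 8, 12} must be used), so L = 2.

2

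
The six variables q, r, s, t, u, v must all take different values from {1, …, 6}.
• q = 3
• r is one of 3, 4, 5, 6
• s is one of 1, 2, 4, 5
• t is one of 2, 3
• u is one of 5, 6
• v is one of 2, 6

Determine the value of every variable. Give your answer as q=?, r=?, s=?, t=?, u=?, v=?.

q=3, r=4, s=1, t=2, u=5, v=6

q must be 3 (only option left). So r, t can't be 3.
t must be 2 (only option left). Strike 2 from s, v.
v must be 6 (only option left). Strike 6 from r, u.
u must be 5 (only option left). Strike 5 from r, s.
r must be 4 (only option left). Eliminate 4 elsewhere: s.
s's domain is down to {1}, so s = 1.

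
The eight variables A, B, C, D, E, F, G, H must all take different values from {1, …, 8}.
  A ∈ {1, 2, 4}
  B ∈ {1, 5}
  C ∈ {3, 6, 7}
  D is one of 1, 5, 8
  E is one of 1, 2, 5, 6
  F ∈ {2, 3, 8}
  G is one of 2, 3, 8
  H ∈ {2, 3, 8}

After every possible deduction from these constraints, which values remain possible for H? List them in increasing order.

2, 3, 8

The 8 variables draw from only 8 values {1, 2, 3, 4, 5, 6, 7, 8}, so each is used; only A can be 4, hence A = 4.
The 7 still-open variables draw from only 7 values {1, 2, 3, 5, 6, 7, 8}, so each is used; only C can be 7, hence C = 7.
The 6 still-open variables together cover exactly {1, 2, 3, 5, 6, 8} — 6 values for 6 variables — and 6 appears only in E's list, so E = 6.
F, G, H between them cover only {2, 3, 8} — a naked triple. Remove those values from D.
No further eliminations apply; H can still be any of 2, 3, 8.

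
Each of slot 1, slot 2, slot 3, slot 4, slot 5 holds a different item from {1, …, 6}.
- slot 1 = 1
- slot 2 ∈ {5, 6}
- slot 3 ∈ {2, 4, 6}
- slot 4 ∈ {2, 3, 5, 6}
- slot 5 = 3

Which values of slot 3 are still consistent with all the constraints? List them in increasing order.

2, 4, 6

slot 1 must be 1 (only option left).
That leaves slot 5 = 3. So slot 4 can't be 3.
No further eliminations apply; slot 3 can still be any of 2, 4, 6.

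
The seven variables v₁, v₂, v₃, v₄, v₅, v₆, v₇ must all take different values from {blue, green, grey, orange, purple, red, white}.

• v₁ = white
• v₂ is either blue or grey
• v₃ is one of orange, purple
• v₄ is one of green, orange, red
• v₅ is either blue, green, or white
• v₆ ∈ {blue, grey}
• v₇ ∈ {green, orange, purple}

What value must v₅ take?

green

v₁'s domain is down to {white}, so v₁ = white. Strike white from v₅.
Among the 6 still-open variables, red fits only v₄ (and all 6 values in {blue, green, grey, orange, purple, red} must be used), so v₄ = red.
v₂ and v₆ share exactly the 2 values {blue, grey}; by pigeonhole those values go to them, so strike blue, grey from v₅.
So v₅ = green.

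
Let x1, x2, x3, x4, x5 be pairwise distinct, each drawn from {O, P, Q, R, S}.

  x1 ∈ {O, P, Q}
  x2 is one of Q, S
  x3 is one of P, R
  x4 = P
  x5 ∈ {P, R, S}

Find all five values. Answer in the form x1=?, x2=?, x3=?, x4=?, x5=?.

x4's domain is down to {P}, so x4 = P. So x1, x3, x5 can't be P.
x3 must be R (only option left). Remove R from x5.
x5 must be S (only option left). Remove S from x2.
That leaves x2 = Q. Remove Q from x1.
That leaves x1 = O.

x1=O, x2=Q, x3=R, x4=P, x5=S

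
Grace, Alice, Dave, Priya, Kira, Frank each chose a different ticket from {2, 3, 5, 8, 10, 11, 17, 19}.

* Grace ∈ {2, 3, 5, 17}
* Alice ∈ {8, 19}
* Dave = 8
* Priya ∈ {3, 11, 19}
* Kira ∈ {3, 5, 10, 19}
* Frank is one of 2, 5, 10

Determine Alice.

19

Dave must be 8 (only option left). Eliminate 8 elsewhere: Alice.
So Alice = 19.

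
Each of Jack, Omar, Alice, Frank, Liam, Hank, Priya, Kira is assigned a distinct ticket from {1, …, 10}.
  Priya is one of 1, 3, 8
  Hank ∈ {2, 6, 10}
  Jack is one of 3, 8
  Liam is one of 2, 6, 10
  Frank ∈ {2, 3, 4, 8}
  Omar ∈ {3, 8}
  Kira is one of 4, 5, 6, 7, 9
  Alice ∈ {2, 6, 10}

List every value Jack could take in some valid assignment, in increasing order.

Jack and Omar between them cover only {3, 8} — a naked pair. Remove those values from Frank, Priya.
Priya's domain is down to {1}, so Priya = 1.
Alice, Liam, Hank between them cover only {2, 6, 10} — a naked triple. Remove those values from Frank, Kira.
Frank must be 4 (only option left). Eliminate 4 elsewhere: Kira.
No further eliminations apply; Jack can still be any of 3, 8.

3, 8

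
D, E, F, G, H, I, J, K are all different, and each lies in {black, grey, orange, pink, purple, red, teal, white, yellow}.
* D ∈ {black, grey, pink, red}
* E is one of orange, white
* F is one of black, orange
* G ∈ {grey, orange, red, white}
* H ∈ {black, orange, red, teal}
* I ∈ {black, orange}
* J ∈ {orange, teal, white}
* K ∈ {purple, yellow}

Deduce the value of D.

pink

The 2 variables F and I are confined to {black, orange}, which locks those values in; drop them from D, E, G, H, J.
E must be white (only option left). So G, J can't be white.
That leaves J = teal. Eliminate teal elsewhere: H.
H has just one choice, so H = red. Remove red from D, G.
G must be grey (only option left). Remove grey from D.
So D = pink.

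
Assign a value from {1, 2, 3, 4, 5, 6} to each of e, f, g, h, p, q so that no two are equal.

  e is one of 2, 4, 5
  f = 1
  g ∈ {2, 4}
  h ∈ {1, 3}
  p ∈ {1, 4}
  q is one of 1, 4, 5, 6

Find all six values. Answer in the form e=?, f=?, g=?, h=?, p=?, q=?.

f's domain is down to {1}, so f = 1. Strike 1 from h, p, q.
That leaves h = 3.
That leaves p = 4. So e, g, q can't be 4.
g must be 2 (only option left). So e can't be 2.
e must be 5 (only option left). Eliminate 5 elsewhere: q.
q has just one choice, so q = 6.

e=5, f=1, g=2, h=3, p=4, q=6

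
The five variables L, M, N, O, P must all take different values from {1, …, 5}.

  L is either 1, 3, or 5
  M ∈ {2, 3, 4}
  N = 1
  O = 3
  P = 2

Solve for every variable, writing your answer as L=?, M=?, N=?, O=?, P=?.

N has just one choice, so N = 1. Eliminate 1 elsewhere: L.
That leaves O = 3. Strike 3 from L, M.
P's domain is down to {2}, so P = 2. So M can't be 2.
L has just one choice, so L = 5.
That leaves M = 4.

L=5, M=4, N=1, O=3, P=2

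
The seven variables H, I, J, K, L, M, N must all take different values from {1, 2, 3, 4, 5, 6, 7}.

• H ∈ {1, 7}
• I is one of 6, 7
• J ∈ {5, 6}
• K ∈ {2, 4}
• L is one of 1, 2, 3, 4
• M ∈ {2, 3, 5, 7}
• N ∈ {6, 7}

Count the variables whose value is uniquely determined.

I and N between them cover only {6, 7} — a naked pair. Remove those values from H, J, M.
That leaves H = 1. Remove 1 from L.
J has just one choice, so J = 5. Remove 5 from M.
Determined: H=1, J=5. The other variables each still have more than one consistent value. That makes 2.

2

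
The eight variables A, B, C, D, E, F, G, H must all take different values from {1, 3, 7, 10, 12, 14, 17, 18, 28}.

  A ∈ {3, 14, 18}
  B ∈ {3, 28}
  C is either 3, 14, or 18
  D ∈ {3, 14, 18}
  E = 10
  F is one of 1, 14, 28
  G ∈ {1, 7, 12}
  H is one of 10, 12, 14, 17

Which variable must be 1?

E must be 10 (only option left). Strike 10 from H.
The 3 variables A, C, D are confined to {3, 14, 18}, which locks those values in; drop them from B, F, H.
B's domain is down to {28}, so B = 28. Strike 28 from F.
So 1 goes to F.

F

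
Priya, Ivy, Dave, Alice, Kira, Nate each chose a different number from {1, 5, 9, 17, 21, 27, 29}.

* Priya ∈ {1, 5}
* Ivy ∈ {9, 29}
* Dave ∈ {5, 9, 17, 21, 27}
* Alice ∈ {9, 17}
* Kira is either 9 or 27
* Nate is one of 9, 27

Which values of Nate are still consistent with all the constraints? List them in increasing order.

Kira and Nate between them cover only {9, 27} — a naked pair. Remove those values from Ivy, Dave, Alice.
That leaves Ivy = 29.
That leaves Alice = 17. So Dave can't be 17.
No further eliminations apply; Nate can still be any of 9, 27.

9, 27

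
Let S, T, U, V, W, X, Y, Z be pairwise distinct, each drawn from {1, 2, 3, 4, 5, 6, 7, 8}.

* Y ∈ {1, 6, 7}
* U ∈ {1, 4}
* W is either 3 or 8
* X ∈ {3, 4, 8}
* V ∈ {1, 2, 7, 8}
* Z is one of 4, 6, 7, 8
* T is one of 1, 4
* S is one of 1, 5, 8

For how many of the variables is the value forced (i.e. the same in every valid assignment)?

2

The 8 variables draw from only 8 values {1, 2, 3, 4, 5, 6, 7, 8}, so each is used; only V can be 2, hence V = 2.
Among the 7 still-open variables, 5 fits only S (and all 7 values in {1, 3, 4, 5, 6, 7, 8} must be used), so S = 5.
T and U between them cover only {1, 4} — a naked pair. Remove those values from X, Y, Z.
W and X between them cover only {3, 8} — a naked pair. Remove those values from Z.
Determined: S=5, V=2. The other variables each still have more than one consistent value. That makes 2.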